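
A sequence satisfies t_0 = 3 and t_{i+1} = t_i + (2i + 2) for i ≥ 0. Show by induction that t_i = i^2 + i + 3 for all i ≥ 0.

Base case: t_0 = 3, and 0^2 + 0 + 3 = 3.
Assume t_k = k^2 + k + 3.
Then t_{k+1} = t_k + (2k + 2) = (k^2 + k + 3) + (2k + 2) = k^2 + 3k + 5,
and (k+1)^2 + (k+1) + 3 = k^2 + 3k + 5.
By induction, t_i = i^2 + i + 3 for all i ≥ 0.

t_i = i^2 + i + 3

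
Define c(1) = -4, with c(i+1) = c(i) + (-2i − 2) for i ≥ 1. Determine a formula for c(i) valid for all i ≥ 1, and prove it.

Claim: c(i) = -i^2 − i − 2.

Base case: c(1) = -4, and -1^2 − 1 − 2 = -4.
Assume c(m) = -m^2 − m − 2.
Then c(m+1) = c(m) + (-2m − 2) = (-m^2 − m − 2) + (-2m − 2) = -m^2 − 3m − 4,
and -(m+1)^2 − (m+1) − 2 = -m^2 − 3m − 4.
Hence c(i) = -i^2 − i − 2 for every i ≥ 1, by induction.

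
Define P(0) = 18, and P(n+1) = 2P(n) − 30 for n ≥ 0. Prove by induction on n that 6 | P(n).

Base case: P(0) = 18 = 6·3, so 6 | P(0).
Assume 6 | P(j), so P(j) = 6t for some integer t.
Then P(j+1) = 2P(j) − 30 = 2·(6t) − 30 = 6(2t − 5), so 6 | P(j+1).
So the property holds for j+1, and by induction 6 | P(n) for all n ≥ 0.

6 | P(n)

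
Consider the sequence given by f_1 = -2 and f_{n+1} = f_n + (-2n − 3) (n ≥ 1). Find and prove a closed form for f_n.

Claim: f_n = -n^2 − 2n + 1.

Base case: f_1 = -2, and -1^2 − 2·1 + 1 = -2.
Assume f_m = -m^2 − 2m + 1.
Then f_{m+1} = f_m + (-2m − 3) = (-m^2 − 2m + 1) + (-2m − 3) = -m^2 − 4m − 2,
and -(m+1)^2 − 2·(m+1) + 1 = -m^2 − 4m − 2.
By induction, f_n = -n^2 − 2n + 1 for all n ≥ 1.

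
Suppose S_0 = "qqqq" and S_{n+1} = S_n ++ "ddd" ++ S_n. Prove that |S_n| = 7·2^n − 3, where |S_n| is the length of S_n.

Base case: |S_0| = 4, and 7·2^0 − 3 = 4.
Assume |S_j| = 7·2^j − 3.
Then |S_{j+1}| = |S_j| + 3 + |S_j| = 2|S_j| + 3 = 2(7·2^j − 3) + 3 = 7·2^{j+1} − 6 + 3 = 7·2^{j+1} − 3.
Hence |S_n| = 7·2^n − 3 for every n ≥ 0, by induction.

|S_n| = 7·2^n − 3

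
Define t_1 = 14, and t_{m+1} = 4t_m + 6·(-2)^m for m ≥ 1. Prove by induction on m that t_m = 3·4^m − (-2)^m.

Base case: t_1 = 14, and 3·4^1 − (-2)^1 = 12 + 2 = 14.
Assume t_j = 3·4^j − (-2)^j for some j ≥ 1.
Then t_{j+1} = 4t_j + 6·(-2)^j = 4·(3·4^j − (-2)^j) + 6·(-2)^j = 3·4^{j+1} − 4·(-2)^j + 6·(-2)^j = 3·4^{j+1} + 2·(-2)^j = 3·4^{j+1} − (-2)^{j+1}.
This completes the inductive step, so t_m = 3·4^m − (-2)^m for all m ≥ 1.

t_m = 3·4^m − (-2)^m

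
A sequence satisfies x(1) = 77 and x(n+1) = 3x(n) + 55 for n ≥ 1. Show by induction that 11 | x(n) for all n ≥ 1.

Base case: x(1) = 77 = 11·7, so 11 | x(1).
Assume 11 | x(m), so x(m) = 11t for some integer t.
Then x(m+1) = 3x(m) + 55 = 3·(11t) + 55 = 11(3t + 5), so 11 | x(m+1).
By induction, 11 | x(n) for all n ≥ 1.

11 | x(n)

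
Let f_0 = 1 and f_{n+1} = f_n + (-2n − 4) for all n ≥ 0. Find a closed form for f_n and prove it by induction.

Claim: f_n = -n^2 − 3n + 1.

Base case: f_0 = 1, and -0^2 − 3·0 + 1 = 1.
Assume f_r = -r^2 − 3r + 1.
Then f_{r+1} = f_r + (-2r − 4) = (-r^2 − 3r + 1) + (-2r − 4) = -r^2 − 5r − 3,
and -(r+1)^2 − 3·(r+1) + 1 = -r^2 − 5r − 3.
This completes the inductive step, so f_n = -n^2 − 3n + 1 for all n ≥ 0.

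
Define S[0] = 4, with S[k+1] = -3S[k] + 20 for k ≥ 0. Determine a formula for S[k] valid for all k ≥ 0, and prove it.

Claim: S[k] = -(-3)^k + 5.

Base case: S[0] = 4, and -(-3)^0 + 5 = -1 + 5 = 4.
Assume S[j] = -(-3)^j + 5 for some j ≥ 0.
Then S[j+1] = -3S[j] + 20 = -3·(-(-3)^j + 5) + 20 = 3·(-3)^j − 15 + 20 = -(-3)^{j+1} + 5.
Hence S[k] = -(-3)^k + 5 for every k ≥ 0, by induction.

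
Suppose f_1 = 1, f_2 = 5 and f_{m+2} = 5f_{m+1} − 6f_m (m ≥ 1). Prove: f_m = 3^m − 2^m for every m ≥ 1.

Base cases: f_1 = 1 and 3^1 − 2^1 = 1; f_2 = 5 and 3^2 − 2^2 = 5.
Assume f_j = 3^j − 2^j for all 1 ≤ j ≤ r, where r ≥ 2.
Then f_{r+1} = 5f_r − 6f_{r−1} = 5·(3^r − 2^r) − 6·(3^{r−1} − 2^{r−1}) = (5·3 − 6)3^{r−1} − (5·2 − 6)2^{r−1} = 9·3^{r−1} − 4·2^{r−1} = 3^{r+1} − 2^{r+1}.
By strong induction, f_m = 3^m − 2^m for all m ≥ 1.

f_m = 3^m − 2^m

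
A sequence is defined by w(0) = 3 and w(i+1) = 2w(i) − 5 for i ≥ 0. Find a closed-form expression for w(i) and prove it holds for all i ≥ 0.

Claim: w(i) = -2^{i+1} + 5.

Base case: w(0) = 3, and -2^{0+1} + 5 = -2 + 5 = 3.
Assume w(k) = -2^{k+1} + 5 for some k ≥ 0.
Then w(k+1) = 2w(k) − 5 = 2·(-2^{k+1} + 5) − 5 = -2^{k+2} + 10 − 5 = -2^{k+2} + 5.
This completes the inductive step, so w(i) = -2^{i+1} + 5 for all i ≥ 0.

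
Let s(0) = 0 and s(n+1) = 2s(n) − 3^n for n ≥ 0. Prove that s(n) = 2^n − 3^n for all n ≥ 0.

Base case: s(0) = 0, and 2^0 − 3^0 = 1 − 1 = 0.
Assume s(r) = 2^r − 3^r for some r ≥ 0.
Then s(r+1) = 2s(r) − 3^r = 2·(2^r − 3^r) − 3^r = 2^{r+1} − 2·3^r − 3^r = 2^{r+1} − 3·3^r = 2^{r+1} − 3^{r+1}.
Hence s(n) = 2^n − 3^n for every n ≥ 0, by induction.

s(n) = 2^n − 3^n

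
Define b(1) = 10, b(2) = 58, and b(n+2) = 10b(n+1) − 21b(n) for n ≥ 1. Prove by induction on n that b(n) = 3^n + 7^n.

Base cases: b(1) = 10 and 3^1 + 7^1 = 10; b(2) = 58 and 3^2 + 7^2 = 58.
Assume b(j) = 3^j + 7^j for all 1 ≤ j ≤ k, where k ≥ 2.
Then b(k+1) = 10b(k) − 21b(k−1) = 10·(3^k + 7^k) − 21·(3^{k−1} + 7^{k−1}) = (10·3 − 21)3^{k−1} + (10·7 − 21)7^{k−1} = 9·3^{k−1} + 49·7^{k−1} = 3^{k+1} + 7^{k+1}.
This completes the inductive step, so b(n) = 3^n + 7^n for all n ≥ 1.

b(n) = 3^n + 7^n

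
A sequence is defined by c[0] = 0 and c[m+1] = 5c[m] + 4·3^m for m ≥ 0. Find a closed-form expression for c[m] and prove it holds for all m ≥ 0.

Claim: c[m] = 2·5^m − 2·3^m.

Base case: c[0] = 0, and 2·5^0 − 2·3^0 = 2 − 2 = 0.
Assume c[r] = 2·5^r − 2·3^r for some r ≥ 0.
Then c[r+1] = 5c[r] + 4·3^r = 5·(2·5^r − 2·3^r) + 4·3^r = 2·5^{r+1} − 10·3^r + 4·3^r = 2·5^{r+1} − 6·3^r = 2·5^{r+1} − 2·3^{r+1}.
Hence c[m] = 2·5^m − 2·3^m for every m ≥ 0, by induction.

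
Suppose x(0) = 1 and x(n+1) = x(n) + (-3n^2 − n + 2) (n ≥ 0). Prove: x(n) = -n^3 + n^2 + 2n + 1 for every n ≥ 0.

Base case: x(0) = 1, and -0^3 + 0^2 + 2·0 + 1 = 1.
Assume x(m) = -m^3 + m^2 + 2m + 1.
Then x(m+1) = x(m) + (-3m^2 − m + 2) = (-m^3 + m^2 + 2m + 1) + (-3m^2 − m + 2) = -m^3 − 2m^2 + m + 3,
and -(m+1)^3 + (m+1)^2 + 2·(m+1) + 1 = -m^3 − 2m^2 + m + 3.
By induction, x(n) = -n^3 + n^2 + 2n + 1 for all n ≥ 0.

x(n) = -n^3 + n^2 + 2n + 1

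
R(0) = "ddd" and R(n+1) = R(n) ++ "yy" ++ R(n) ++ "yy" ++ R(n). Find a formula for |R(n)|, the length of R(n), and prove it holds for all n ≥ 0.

Claim: |R(n)| = 5·3^n − 2.

Base case: |R(0)| = 3, and 5·3^0 − 2 = 3.
Assume |R(k)| = 5·3^k − 2.
Then |R(k+1)| = 3|R(k)| + 4 = 3(5·3^k − 2) + 4 = 5·3^{k+1} − 6 + 4 = 5·3^{k+1} − 2.
So the formula holds for k+1, and by induction |R(n)| = 5·3^n − 2 for all n ≥ 0.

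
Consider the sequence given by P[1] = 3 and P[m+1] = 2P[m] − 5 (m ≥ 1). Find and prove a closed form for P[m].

Claim: P[m] = -2^m + 5.

Base case: P[1] = 3, and -2^1 + 5 = -2 + 5 = 3.
Assume P[k] = -2^k + 5 for some k ≥ 1.
Then P[k+1] = 2P[k] − 5 = 2·(-2^k + 5) − 5 = -2^{k+1} + 10 − 5 = -2^{k+1} + 5.
This completes the inductive step, so P[m] = -2^m + 5 for all m ≥ 1.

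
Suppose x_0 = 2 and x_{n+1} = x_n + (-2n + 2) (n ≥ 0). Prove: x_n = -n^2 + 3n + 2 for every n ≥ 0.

Base case: x_0 = 2, and -0^2 + 3·0 + 2 = 2.
Assume x_r = -r^2 + 3r + 2.
Then x_{r+1} = x_r + (-2r + 2) = (-r^2 + 3r + 2) + (-2r + 2) = -r^2 + r + 4,
and -(r+1)^2 + 3·(r+1) + 2 = -r^2 + r + 4.
This completes the inductive step, so x_n = -n^2 + 3n + 2 for all n ≥ 0.

x_n = -n^2 + 3n + 2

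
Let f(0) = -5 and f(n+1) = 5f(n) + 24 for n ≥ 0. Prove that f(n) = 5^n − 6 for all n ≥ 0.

Base case: f(0) = -5, and 5^0 − 6 = 1 − 6 = -5.
Assume f(r) = 5^r − 6 for some r ≥ 0.
Then f(r+1) = 5f(r) + 24 = 5·(5^r − 6) + 24 = 5^{r+1} − 30 + 24 = 5^{r+1} − 6.
By induction, f(n) = 5^n − 6 for all n ≥ 0.

f(n) = 5^n − 6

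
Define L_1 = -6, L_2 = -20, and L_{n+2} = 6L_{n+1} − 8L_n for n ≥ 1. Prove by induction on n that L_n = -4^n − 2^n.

Base cases: L_1 = -6 and -4^1 − 2^1 = -6; L_2 = -20 and -4^2 − 2^2 = -20.
Assume L_j = -4^j − 2^j for all 1 ≤ j ≤ r, where r ≥ 2.
Then L_{r+1} = 6L_r − 8L_{r−1} = 6·(-4^r − 2^r) − 8·(-4^{r−1} − 2^{r−1}) = -(6·4 − 8)4^{r−1} − (6·2 − 8)2^{r−1} = -16·4^{r−1} − 4·2^{r−1} = -4^{r+1} − 2^{r+1}.
This completes the inductive step, so L_n = -4^n − 2^n for all n ≥ 1.

L_n = -4^n − 2^n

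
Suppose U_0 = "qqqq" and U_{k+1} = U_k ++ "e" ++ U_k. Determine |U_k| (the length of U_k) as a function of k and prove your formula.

Claim: |U_k| = 5·2^k − 1.

Base case: |U_0| = 4, and 5·2^0 − 1 = 4.
Assume |U_r| = 5·2^r − 1.
Then |U_{r+1}| = |U_r| + 1 + |U_r| = 2|U_r| + 1 = 2(5·2^r − 1) + 1 = 5·2^{r+1} − 2 + 1 = 5·2^{r+1} − 1.
This completes the inductive step, so |U_k| = 5·2^k − 1 for all k ≥ 0.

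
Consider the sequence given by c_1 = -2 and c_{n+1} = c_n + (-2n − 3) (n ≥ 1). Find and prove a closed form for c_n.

Claim: c_n = -n^2 − 2n + 1.

Base case: c_1 = -2, and -1^2 − 2·1 + 1 = -2.
Assume c_j = -j^2 − 2j + 1.
Then c_{j+1} = c_j + (-2j − 3) = (-j^2 − 2j + 1) + (-2j − 3) = -j^2 − 4j − 2,
and -(j+1)^2 − 2·(j+1) + 1 = -j^2 − 4j − 2.
This completes the inductive step, so c_n = -n^2 − 2n + 1 for all n ≥ 1.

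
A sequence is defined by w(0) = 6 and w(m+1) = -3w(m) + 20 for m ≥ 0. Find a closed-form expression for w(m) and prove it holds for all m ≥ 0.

Claim: w(m) = (-3)^m + 5.

Base case: w(0) = 6, and (-3)^0 + 5 = 1 + 5 = 6.
Assume w(j) = (-3)^j + 5 for some j ≥ 0.
Then w(j+1) = -3w(j) + 20 = -3·((-3)^j + 5) + 20 = -3·(-3)^j − 15 + 20 = (-3)^{j+1} + 5.
By induction, w(m) = (-3)^m + 5 for all m ≥ 0.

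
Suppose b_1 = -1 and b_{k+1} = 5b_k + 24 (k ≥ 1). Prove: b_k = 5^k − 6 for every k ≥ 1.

Base case: b_1 = -1, and 5^1 − 6 = 5 − 6 = -1.
Assume b_r = 5^r − 6 for some r ≥ 1.
Then b_{r+1} = 5b_r + 24 = 5·(5^r − 6) + 24 = 5^{r+1} − 30 + 24 = 5^{r+1} − 6.
This completes the inductive step, so b_k = 5^k − 6 for all k ≥ 1.

b_k = 5^k − 6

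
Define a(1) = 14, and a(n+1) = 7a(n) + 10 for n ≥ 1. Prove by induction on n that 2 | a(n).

Base case: a(1) = 14 = 2·7, so 2 | a(1).
Assume 2 | a(j), so a(j) = 2t for some integer t.
Then a(j+1) = 7a(j) + 10 = 7·(2t) + 10 = 2(7t + 5), so 2 | a(j+1).
Hence 2 | a(n) for every n ≥ 1, by induction.

2 | a(n)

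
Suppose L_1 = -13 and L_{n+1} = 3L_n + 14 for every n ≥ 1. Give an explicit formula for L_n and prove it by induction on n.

Claim: L_n = -2·3^n − 7.

Base case: L_1 = -13, and -2·3^1 − 7 = -6 − 7 = -13.
Assume L_r = -2·3^r − 7 for some r ≥ 1.
Then L_{r+1} = 3L_r + 14 = 3·(-2·3^r − 7) + 14 = -6·3^r − 21 + 14 = -2·3^{r+1} − 7.
So the formula holds for r+1, and by induction L_n = -2·3^n − 7 for all n ≥ 1.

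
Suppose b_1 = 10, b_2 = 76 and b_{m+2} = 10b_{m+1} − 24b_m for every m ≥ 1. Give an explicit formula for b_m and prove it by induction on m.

Claim: b_m = 3·6^m − 2·4^m.

Base cases: b_1 = 10 and 3·6^1 − 2·4^1 = 10; b_2 = 76 and 3·6^2 − 2·4^2 = 76.
Assume b_j = 3·6^j − 2·4^j for all 1 ≤ j ≤ k, where k ≥ 2.
Then b_{k+1} = 10b_k − 24b_{k−1} = 10·(3·6^k − 2·4^k) − 24·(3·6^{k−1} − 2·4^{k−1}) = 3·(10·6 − 24)6^{k−1} − 2·(10·4 − 24)4^{k−1} = 108·6^{k−1} − 32·4^{k−1} = 3·6^{k+1} − 2·4^{k+1}.
So the formula holds for k+1, and by strong induction b_m = 3·6^m − 2·4^m for all m ≥ 1.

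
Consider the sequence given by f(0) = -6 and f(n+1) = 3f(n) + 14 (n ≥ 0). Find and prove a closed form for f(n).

Claim: f(n) = 3^n − 7.

Base case: f(0) = -6, and 3^0 − 7 = 1 − 7 = -6.
Assume f(r) = 3^r − 7 for some r ≥ 0.
Then f(r+1) = 3f(r) + 14 = 3·(3^r − 7) + 14 = 3^{r+1} − 21 + 14 = 3^{r+1} − 7.
So the formula holds for r+1, and by induction f(n) = 3^n − 7 for all n ≥ 0.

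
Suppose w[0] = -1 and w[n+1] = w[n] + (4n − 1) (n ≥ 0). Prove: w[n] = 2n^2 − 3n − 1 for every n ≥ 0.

Base case: w[0] = -1, and 2·0^2 − 3·0 − 1 = -1.
Assume w[j] = 2j^2 − 3j − 1.
Then w[j+1] = w[j] + (4j − 1) = (2j^2 − 3j − 1) + (4j − 1) = 2j^2 + j − 2,
and 2·(j+1)^2 − 3·(j+1) − 1 = 2j^2 + j − 2.
Hence w[n] = 2n^2 − 3n − 1 for every n ≥ 0, by induction.

w[n] = 2n^2 − 3n − 1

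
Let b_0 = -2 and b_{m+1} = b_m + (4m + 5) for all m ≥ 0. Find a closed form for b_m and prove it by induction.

Claim: b_m = 2m^2 + 3m − 2.

Base case: b_0 = -2, and 2·0^2 + 3·0 − 2 = -2.
Assume b_k = 2k^2 + 3k − 2.
Then b_{k+1} = b_k + (4k + 5) = (2k^2 + 3k − 2) + (4k + 5) = 2k^2 + 7k + 3,
and 2·(k+1)^2 + 3·(k+1) − 2 = 2k^2 + 7k + 3.
Hence b_m = 2m^2 + 3m − 2 for every m ≥ 0, by induction.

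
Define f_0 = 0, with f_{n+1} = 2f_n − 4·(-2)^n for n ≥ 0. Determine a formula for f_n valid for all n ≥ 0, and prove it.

Claim: f_n = -2^n + (-2)^n.

Base case: f_0 = 0, and -2^0 + (-2)^0 = -1 + 1 = 0.
Assume f_j = -2^j + (-2)^j for some j ≥ 0.
Then f_{j+1} = 2f_j − 4·(-2)^j = 2·(-2^j + (-2)^j) − 4·(-2)^j = -2^{j+1} + 2·(-2)^j − 4·(-2)^j = -2^{j+1} − 2·(-2)^j = -2^{j+1} + (-2)^{j+1}.
This completes the inductive step, so f_n = -2^n + (-2)^n for all n ≥ 0.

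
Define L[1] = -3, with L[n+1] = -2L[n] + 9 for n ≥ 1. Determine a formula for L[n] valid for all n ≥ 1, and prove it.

Claim: L[n] = 3·(-2)^n + 3.

Base case: L[1] = -3, and 3·(-2)^1 + 3 = -6 + 3 = -3.
Assume L[j] = 3·(-2)^j + 3 for some j ≥ 1.
Then L[j+1] = -2L[j] + 9 = -2·(3·(-2)^j + 3) + 9 = -6·(-2)^j − 6 + 9 = 3·(-2)^{j+1} + 3.
By induction, L[n] = 3·(-2)^n + 3 for all n ≥ 1.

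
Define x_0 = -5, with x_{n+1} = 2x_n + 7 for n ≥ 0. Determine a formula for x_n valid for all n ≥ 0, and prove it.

Claim: x_n = 2^{n+1} − 7.

Base case: x_0 = -5, and 2^{0+1} − 7 = 2 − 7 = -5.
Assume x_m = 2^{m+1} − 7 for some m ≥ 0.
Then x_{m+1} = 2x_m + 7 = 2·(2^{m+1} − 7) + 7 = 2^{m+2} − 14 + 7 = 2^{m+2} − 7.
So the formula holds for m+1, and by induction x_n = 2^{n+1} − 7 for all n ≥ 0.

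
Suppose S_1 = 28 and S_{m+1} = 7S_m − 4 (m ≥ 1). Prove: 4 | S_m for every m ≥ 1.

Base case: S_1 = 28 = 4·7, so 4 | S_1.
Assume 4 | S_k, so S_k = 4t for some integer t.
Then S_{k+1} = 7S_k − 4 = 7·(4t) − 4 = 4(7t − 1), so 4 | S_{k+1}.
Hence 4 | S_m for every m ≥ 1, by induction.

4 | S_m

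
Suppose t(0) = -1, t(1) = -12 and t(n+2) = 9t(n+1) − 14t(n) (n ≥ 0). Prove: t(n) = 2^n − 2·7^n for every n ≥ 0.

Base cases: t(0) = -1 and 2^0 − 2·7^0 = -1; t(1) = -12 and 2^1 − 2·7^1 = -12.
Assume t(j) = 2^j − 2·7^j for all 0 ≤ j ≤ k, where k ≥ 1.
Then t(k+1) = 9t(k) − 14t(k−1) = 9·(2^k − 2·7^k) − 14·(2^{k−1} − 2·7^{k−1}) = (9·2 − 14)2^{k−1} − 2·(9·7 − 14)7^{k−1} = 4·2^{k−1} − 98·7^{k−1} = 2^{k+1} − 2·7^{k+1}.
This completes the inductive step, so t(n) = 2^n − 2·7^n for all n ≥ 0.

t(n) = 2^n − 2·7^n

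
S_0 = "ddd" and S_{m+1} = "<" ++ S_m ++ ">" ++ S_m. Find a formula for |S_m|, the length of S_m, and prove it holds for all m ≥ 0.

Claim: |S_m| = 5·2^m − 2.

Base case: |S_0| = 3, and 5·2^0 − 2 = 3.
Assume |S_j| = 5·2^j − 2.
Then |S_{j+1}| = 1 + |S_j| + 1 + |S_j| = 2|S_j| + 2 = 2(5·2^j − 2) + 2 = 5·2^{j+1} − 4 + 2 = 5·2^{j+1} − 2.
This completes the inductive step, so |S_m| = 5·2^m − 2 for all m ≥ 0.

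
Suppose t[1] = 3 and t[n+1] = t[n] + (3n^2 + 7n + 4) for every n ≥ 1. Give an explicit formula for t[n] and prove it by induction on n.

Claim: t[n] = n^3 + 2n^2 + n − 1.

Base case: t[1] = 3, and 1^3 + 2·1^2 + 1 − 1 = 3.
Assume t[k] = k^3 + 2k^2 + k − 1.
Then t[k+1] = t[k] + (3k^2 + 7k + 4) = (k^3 + 2k^2 + k − 1) + (3k^2 + 7k + 4) = k^3 + 5k^2 + 8k + 3,
and (k+1)^3 + 2·(k+1)^2 + (k+1) − 1 = k^3 + 5k^2 + 8k + 3.
This completes the inductive step, so t[n] = n^3 + 2n^2 + n − 1 for all n ≥ 1.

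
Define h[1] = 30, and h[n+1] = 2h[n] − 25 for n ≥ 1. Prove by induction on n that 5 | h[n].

Base case: h[1] = 30 = 5·6, so 5 | h[1].
Assume 5 | h[r], so h[r] = 5t for some integer t.
Then h[r+1] = 2h[r] − 25 = 2·(5t) − 25 = 5(2t − 5), so 5 | h[r+1].
This completes the inductive step, so 5 | h[n] for all n ≥ 1.

5 | h[n]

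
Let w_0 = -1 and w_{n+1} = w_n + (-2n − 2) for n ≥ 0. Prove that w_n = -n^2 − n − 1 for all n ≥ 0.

Base case: w_0 = -1, and -0^2 − 0 − 1 = -1.
Assume w_m = -m^2 − m − 1.
Then w_{m+1} = w_m + (-2m − 2) = (-m^2 − m − 1) + (-2m − 2) = -m^2 − 3m − 3,
and -(m+1)^2 − (m+1) − 1 = -m^2 − 3m − 3.
Hence w_n = -n^2 − n − 1 for every n ≥ 0, by induction.

w_n = -n^2 − n − 1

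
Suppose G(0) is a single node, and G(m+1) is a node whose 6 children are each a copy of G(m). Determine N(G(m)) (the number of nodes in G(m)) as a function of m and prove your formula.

Claim: N(G(m)) = (6^{m+1} − 1)/5.

Base case: N(G(0)) = 1, and (6^{0+1} − 1)/5 = 1.
Assume N(G(k)) = (6^{k+1} − 1)/5.
Then N(G(k+1)) = 1 + 6N(G(k)) = 1 + 6·(6^{k+1} − 1)/5 = 1 + (6^{k+2} − 6)/5 = (5 + 6^{k+2} − 6)/5 = (6^{k+2} − 1)/5.
So the formula holds for k+1, and by induction N(G(m)) = (6^{m+1} − 1)/5 for all m ≥ 0.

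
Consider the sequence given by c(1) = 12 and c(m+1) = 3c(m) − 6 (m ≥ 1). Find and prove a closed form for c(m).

Claim: c(m) = 3^{m+1} + 3.

Base case: c(1) = 12, and 3^{1+1} + 3 = 9 + 3 = 12.
Assume c(k) = 3^{k+1} + 3 for some k ≥ 1.
Then c(k+1) = 3c(k) − 6 = 3·(3^{k+1} + 3) − 6 = 3^{k+2} + 9 − 6 = 3^{k+2} + 3.
So the formula holds for k+1, and by induction c(m) = 3^{m+1} + 3 for all m ≥ 1.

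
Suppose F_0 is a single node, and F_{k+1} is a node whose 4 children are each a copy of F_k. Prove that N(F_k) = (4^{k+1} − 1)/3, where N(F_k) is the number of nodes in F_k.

Base case: N(F_0) = 1, and (4^{0+1} − 1)/3 = 1.
Assume N(F_r) = (4^{r+1} − 1)/3.
Then N(F_{r+1}) = 1 + 4N(F_r) = 1 + 4·(4^{r+1} − 1)/3 = 1 + (4^{r+2} − 4)/3 = (3 + 4^{r+2} − 4)/3 = (4^{r+2} − 1)/3.
This completes the inductive step, so N(F_k) = (4^{k+1} − 1)/3 for all k ≥ 0.

N(F_k) = (4^{k+1} − 1)/3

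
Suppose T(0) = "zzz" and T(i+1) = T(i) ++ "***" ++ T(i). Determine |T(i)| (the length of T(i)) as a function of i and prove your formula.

Claim: |T(i)| = 6·2^i − 3.

Base case: |T(0)| = 3, and 6·2^0 − 3 = 3.
Assume |T(r)| = 6·2^r − 3.
Then |T(r+1)| = |T(r)| + 3 + |T(r)| = 2|T(r)| + 3 = 2(6·2^r − 3) + 3 = 6·2^{r+1} − 6 + 3 = 6·2^{r+1} − 3.
Hence |T(i)| = 6·2^i − 3 for every i ≥ 0, by induction.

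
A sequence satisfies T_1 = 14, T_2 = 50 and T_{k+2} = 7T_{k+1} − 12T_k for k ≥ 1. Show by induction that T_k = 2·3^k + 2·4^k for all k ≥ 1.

Base cases: T_1 = 14 and 2·3^1 + 2·4^1 = 14; T_2 = 50 and 2·3^2 + 2·4^2 = 50.
Assume T_j = 2·3^j + 2·4^j for all 1 ≤ j ≤ r, where r ≥ 2.
Then T_{r+1} = 7T_r − 12T_{r−1} = 7·(2·3^r + 2·4^r) − 12·(2·3^{r−1} + 2·4^{r−1}) = 2·(7·3 − 12)3^{r−1} + 2·(7·4 − 12)4^{r−1} = 18·3^{r−1} + 32·4^{r−1} = 2·3^{r+1} + 2·4^{r+1}.
By strong induction, T_k = 2·3^k + 2·4^k for all k ≥ 1.

T_k = 2·3^k + 2·4^k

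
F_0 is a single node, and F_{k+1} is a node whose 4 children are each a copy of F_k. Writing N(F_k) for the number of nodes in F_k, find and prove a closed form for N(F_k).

Claim: N(F_k) = (4^{k+1} − 1)/3.

Base case: N(F_0) = 1, and (4^{0+1} − 1)/3 = 1.
Assume N(F_j) = (4^{j+1} − 1)/3.
Then N(F_{j+1}) = 1 + 4N(F_j) = 1 + 4·(4^{j+1} − 1)/3 = 1 + (4^{j+2} − 4)/3 = (3 + 4^{j+2} − 4)/3 = (4^{j+2} − 1)/3.
This completes the inductive step, so N(F_k) = (4^{k+1} − 1)/3 for all k ≥ 0.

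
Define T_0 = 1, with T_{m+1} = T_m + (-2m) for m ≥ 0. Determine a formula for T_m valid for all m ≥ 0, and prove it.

Claim: T_m = -m^2 + m + 1.

Base case: T_0 = 1, and -0^2 + 0 + 1 = 1.
Assume T_r = -r^2 + r + 1.
Then T_{r+1} = T_r + (-2r) = (-r^2 + r + 1) + (-2r) = -r^2 − r + 1,
and -(r+1)^2 + (r+1) + 1 = -r^2 − r + 1.
Hence T_m = -m^2 + m + 1 for every m ≥ 0, by induction.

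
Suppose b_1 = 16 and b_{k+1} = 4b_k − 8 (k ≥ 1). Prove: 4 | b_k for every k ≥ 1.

Base case: b_1 = 16 = 4·4, so 4 | b_1.
Assume 4 | b_r, so b_r = 4t for some integer t.
Then b_{r+1} = 4b_r − 8 = 4·(4t) − 8 = 4(4t − 2), so 4 | b_{r+1}.
By induction, 4 | b_k for all k ≥ 1.

4 | b_k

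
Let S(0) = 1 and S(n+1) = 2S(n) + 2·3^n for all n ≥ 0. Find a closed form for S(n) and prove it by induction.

Claim: S(n) = -2^n + 2·3^n.

Base case: S(0) = 1, and -2^0 + 2·3^0 = -1 + 2 = 1.
Assume S(m) = -2^m + 2·3^m for some m ≥ 0.
Then S(m+1) = 2S(m) + 2·3^m = 2·(-2^m + 2·3^m) + 2·3^m = -2^{m+1} + 4·3^m + 2·3^m = -2^{m+1} + 6·3^m = -2^{m+1} + 2·3^{m+1}.
Hence S(n) = -2^n + 2·3^n for every n ≥ 0, by induction.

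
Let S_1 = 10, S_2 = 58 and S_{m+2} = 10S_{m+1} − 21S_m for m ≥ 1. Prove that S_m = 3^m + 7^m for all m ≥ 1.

Base cases: S_1 = 10 and 3^1 + 7^1 = 10; S_2 = 58 and 3^2 + 7^2 = 58.
Assume S_j = 3^j + 7^j for all 1 ≤ j ≤ r, where r ≥ 2.
Then S_{r+1} = 10S_r − 21S_{r−1} = 10·(3^r + 7^r) − 21·(3^{r−1} + 7^{r−1}) = (10·3 − 21)3^{r−1} + (10·7 − 21)7^{r−1} = 9·3^{r−1} + 49·7^{r−1} = 3^{r+1} + 7^{r+1}.
So the formula holds for r+1, and by strong induction S_m = 3^m + 7^m for all m ≥ 1.

S_m = 3^m + 7^m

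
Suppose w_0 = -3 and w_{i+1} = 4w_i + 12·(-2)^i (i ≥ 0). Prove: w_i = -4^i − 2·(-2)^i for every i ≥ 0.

Base case: w_0 = -3, and -4^0 − 2·(-2)^0 = -1 − 2 = -3.
Assume w_j = -4^j − 2·(-2)^j for some j ≥ 0.
Then w_{j+1} = 4w_j + 12·(-2)^j = 4·(-4^j − 2·(-2)^j) + 12·(-2)^j = -4^{j+1} − 8·(-2)^j + 12·(-2)^j = -4^{j+1} + 4·(-2)^j = -4^{j+1} − 2·(-2)^{j+1}.
So the formula holds for j+1, and by induction w_i = -4^i − 2·(-2)^i for all i ≥ 0.

w_i = -4^i − 2·(-2)^i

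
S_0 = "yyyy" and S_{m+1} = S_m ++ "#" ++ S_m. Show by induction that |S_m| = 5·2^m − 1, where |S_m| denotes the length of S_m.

Base case: |S_0| = 4, and 5·2^0 − 1 = 4.
Assume |S_r| = 5·2^r − 1.
Then |S_{r+1}| = |S_r| + 1 + |S_r| = 2|S_r| + 1 = 2(5·2^r − 1) + 1 = 5·2^{r+1} − 2 + 1 = 5·2^{r+1} − 1.
By induction, |S_m| = 5·2^m − 1 for all m ≥ 0.

|S_m| = 5·2^m − 1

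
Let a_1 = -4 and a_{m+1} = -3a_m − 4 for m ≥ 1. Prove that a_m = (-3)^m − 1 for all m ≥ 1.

Base case: a_1 = -4, and (-3)^1 − 1 = -3 − 1 = -4.
Assume a_j = (-3)^j − 1 for some j ≥ 1.
Then a_{j+1} = -3a_j − 4 = -3·((-3)^j − 1) − 4 = -3·(-3)^j + 3 − 4 = (-3)^{j+1} − 1.
Hence a_m = (-3)^m − 1 for every m ≥ 1, by induction.

a_m = (-3)^m − 1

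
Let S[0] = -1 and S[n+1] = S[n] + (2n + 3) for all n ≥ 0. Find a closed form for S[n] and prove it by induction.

Claim: S[n] = n^2 + 2n − 1.

Base case: S[0] = -1, and 0^2 + 2·0 − 1 = -1.
Assume S[r] = r^2 + 2r − 1.
Then S[r+1] = S[r] + (2r + 3) = (r^2 + 2r − 1) + (2r + 3) = r^2 + 4r + 2,
and (r+1)^2 + 2·(r+1) − 1 = r^2 + 4r + 2.
This completes the inductive step, so S[n] = n^2 + 2n − 1 for all n ≥ 0.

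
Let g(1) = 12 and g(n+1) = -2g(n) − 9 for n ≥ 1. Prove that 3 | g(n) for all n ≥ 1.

Base case: g(1) = 12 = 3·4, so 3 | g(1).
Assume 3 | g(m), so g(m) = 3t for some integer t.
Then g(m+1) = -2g(m) − 9 = -2·(3t) − 9 = 3(-2t − 3), so 3 | g(m+1).
So the property holds for m+1, and by induction 3 | g(n) for all n ≥ 1.

3 | g(n)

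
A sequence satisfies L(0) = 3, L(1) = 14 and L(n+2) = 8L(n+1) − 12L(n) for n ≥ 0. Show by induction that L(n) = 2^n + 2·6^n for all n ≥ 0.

Base cases: L(0) = 3 and 2^0 + 2·6^0 = 3; L(1) = 14 and 2^1 + 2·6^1 = 14.
Assume L(i) = 2^i + 2·6^i for all 0 ≤ i ≤ j, where j ≥ 1.
Then L(j+1) = 8L(j) − 12L(j−1) = 8·(2^j + 2·6^j) − 12·(2^{j−1} + 2·6^{j−1}) = (8·2 − 12)2^{j−1} + 2·(8·6 − 12)6^{j−1} = 4·2^{j−1} + 72·6^{j−1} = 2^{j+1} + 2·6^{j+1}.
By strong induction, L(n) = 2^n + 2·6^n for all n ≥ 0.

L(n) = 2^n + 2·6^n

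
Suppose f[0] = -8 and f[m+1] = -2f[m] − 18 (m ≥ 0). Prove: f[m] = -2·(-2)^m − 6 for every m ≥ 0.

Base case: f[0] = -8, and -2·(-2)^0 − 6 = -2 − 6 = -8.
Assume f[k] = -2·(-2)^k − 6 for some k ≥ 0.
Then f[k+1] = -2f[k] − 18 = -2·(-2·(-2)^k − 6) − 18 = 4·(-2)^k + 12 − 18 = -2·(-2)^{k+1} − 6.
By induction, f[m] = -2·(-2)^m − 6 for all m ≥ 0.

f[m] = -2·(-2)^m − 6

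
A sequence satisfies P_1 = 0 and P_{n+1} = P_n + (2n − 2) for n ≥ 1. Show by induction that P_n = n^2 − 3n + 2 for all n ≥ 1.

Base case: P_1 = 0, and 1^2 − 3·1 + 2 = 0.
Assume P_m = m^2 − 3m + 2.
Then P_{m+1} = P_m + (2m − 2) = (m^2 − 3m + 2) + (2m − 2) = m^2 − m,
and (m+1)^2 − 3·(m+1) + 2 = m^2 − m.
Hence P_n = n^2 − 3n + 2 for every n ≥ 1, by induction.

P_n = n^2 − 3n + 2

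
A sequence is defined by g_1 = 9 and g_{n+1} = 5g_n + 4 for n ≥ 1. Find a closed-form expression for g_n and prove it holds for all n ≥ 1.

Claim: g_n = 2·5^n − 1.

Base case: g_1 = 9, and 2·5^1 − 1 = 10 − 1 = 9.
Assume g_r = 2·5^r − 1 for some r ≥ 1.
Then g_{r+1} = 5g_r + 4 = 5·(2·5^r − 1) + 4 = 10·5^r − 5 + 4 = 2·5^{r+1} − 1.
This completes the inductive step, so g_n = 2·5^n − 1 for all n ≥ 1.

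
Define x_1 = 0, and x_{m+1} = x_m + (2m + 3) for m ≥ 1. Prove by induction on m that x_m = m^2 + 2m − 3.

Base case: x_1 = 0, and 1^2 + 2·1 − 3 = 0.
Assume x_r = r^2 + 2r − 3.
Then x_{r+1} = x_r + (2r + 3) = (r^2 + 2r − 3) + (2r + 3) = r^2 + 4r,
and (r+1)^2 + 2·(r+1) − 3 = r^2 + 4r.
This completes the inductive step, so x_m = m^2 + 2m − 3 for all m ≥ 1.

x_m = m^2 + 2m − 3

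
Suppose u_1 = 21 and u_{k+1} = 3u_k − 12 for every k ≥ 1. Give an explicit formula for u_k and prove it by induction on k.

Claim: u_k = 5·3^k + 6.

Base case: u_1 = 21, and 5·3^1 + 6 = 15 + 6 = 21.
Assume u_m = 5·3^m + 6 for some m ≥ 1.
Then u_{m+1} = 3u_m − 12 = 3·(5·3^m + 6) − 12 = 15·3^m + 18 − 12 = 5·3^{m+1} + 6.
This completes the inductive step, so u_k = 5·3^k + 6 for all k ≥ 1.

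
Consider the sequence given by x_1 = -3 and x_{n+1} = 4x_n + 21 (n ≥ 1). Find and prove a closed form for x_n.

Claim: x_n = 4^n − 7.

Base case: x_1 = -3, and 4^1 − 7 = 4 − 7 = -3.
Assume x_m = 4^m − 7 for some m ≥ 1.
Then x_{m+1} = 4x_m + 21 = 4·(4^m − 7) + 21 = 4^{m+1} − 28 + 21 = 4^{m+1} − 7.
By induction, x_n = 4^n − 7 for all n ≥ 1.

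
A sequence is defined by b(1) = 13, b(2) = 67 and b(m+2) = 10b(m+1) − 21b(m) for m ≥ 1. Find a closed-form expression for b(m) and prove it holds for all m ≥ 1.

Claim: b(m) = 2·3^m + 7^m.

Base cases: b(1) = 13 and 2·3^1 + 7^1 = 13; b(2) = 67 and 2·3^2 + 7^2 = 67.
Assume b(j) = 2·3^j + 7^j for all 1 ≤ j ≤ k, where k ≥ 2.
Then b(k+1) = 10b(k) − 21b(k−1) = 10·(2·3^k + 7^k) − 21·(2·3^{k−1} + 7^{k−1}) = 2·(10·3 − 21)3^{k−1} + (10·7 − 21)7^{k−1} = 18·3^{k−1} + 49·7^{k−1} = 2·3^{k+1} + 7^{k+1}.
This completes the inductive step, so b(m) = 2·3^m + 7^m for all m ≥ 1.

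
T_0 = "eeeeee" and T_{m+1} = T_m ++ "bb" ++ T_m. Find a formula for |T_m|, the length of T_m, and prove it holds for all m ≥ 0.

Claim: |T_m| = 2^{m+3} − 2.

Base case: |T_0| = 6, and 2^{0+3} − 2 = 6.
Assume |T_j| = 2^{j+3} − 2.
Then |T_{j+1}| = |T_j| + 2 + |T_j| = 2|T_j| + 2 = 2(2^{j+3} − 2) + 2 = 2^{j+1+3} − 4 + 2 = 2^{j+1+3} − 2.
This completes the inductive step, so |T_m| = 2^{m+3} − 2 for all m ≥ 0.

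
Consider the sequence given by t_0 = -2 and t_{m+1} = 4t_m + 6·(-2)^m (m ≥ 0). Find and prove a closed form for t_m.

Claim: t_m = -4^m − (-2)^m.

Base case: t_0 = -2, and -4^0 − (-2)^0 = -1 − 1 = -2.
Assume t_r = -4^r − (-2)^r for some r ≥ 0.
Then t_{r+1} = 4t_r + 6·(-2)^r = 4·(-4^r − (-2)^r) + 6·(-2)^r = -4^{r+1} − 4·(-2)^r + 6·(-2)^r = -4^{r+1} + 2·(-2)^r = -4^{r+1} − (-2)^{r+1}.
By induction, t_m = -4^m − (-2)^m for all m ≥ 0.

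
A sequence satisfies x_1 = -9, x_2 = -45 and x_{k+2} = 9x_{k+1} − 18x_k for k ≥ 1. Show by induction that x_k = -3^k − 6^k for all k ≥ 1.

Base cases: x_1 = -9 and -3^1 − 6^1 = -9; x_2 = -45 and -3^2 − 6^2 = -45.
Assume x_j = -3^j − 6^j for all 1 ≤ j ≤ r, where r ≥ 2.
Then x_{r+1} = 9x_r − 18x_{r−1} = 9·(-3^r − 6^r) − 18·(-3^{r−1} − 6^{r−1}) = -(9·3 − 18)3^{r−1} − (9·6 − 18)6^{r−1} = -9·3^{r−1} − 36·6^{r−1} = -3^{r+1} − 6^{r+1}.
This completes the inductive step, so x_k = -3^k − 6^k for all k ≥ 1.

x_k = -3^k − 6^k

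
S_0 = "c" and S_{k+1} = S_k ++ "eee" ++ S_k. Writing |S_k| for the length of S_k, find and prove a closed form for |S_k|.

Claim: |S_k| = 2^{k+2} − 3.

Base case: |S_0| = 1, and 2^{0+2} − 3 = 1.
Assume |S_j| = 2^{j+2} − 3.
Then |S_{j+1}| = |S_j| + 3 + |S_j| = 2|S_j| + 3 = 2(2^{j+2} − 3) + 3 = 2^{j+3} − 6 + 3 = 2^{j+3} − 3.
This completes the inductive step, so |S_k| = 2^{k+2} − 3 for all k ≥ 0.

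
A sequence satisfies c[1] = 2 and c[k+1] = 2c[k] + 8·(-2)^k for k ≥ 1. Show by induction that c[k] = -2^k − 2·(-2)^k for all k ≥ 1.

Base case: c[1] = 2, and -2^1 − 2·(-2)^1 = -2 + 4 = 2.
Assume c[r] = -2^r − 2·(-2)^r for some r ≥ 1.
Then c[r+1] = 2c[r] + 8·(-2)^r = 2·(-2^r − 2·(-2)^r) + 8·(-2)^r = -2^{r+1} − 4·(-2)^r + 8·(-2)^r = -2^{r+1} + 4·(-2)^r = -2^{r+1} − 2·(-2)^{r+1}.
This completes the inductive step, so c[k] = -2^k − 2·(-2)^k for all k ≥ 1.

c[k] = -2^k − 2·(-2)^k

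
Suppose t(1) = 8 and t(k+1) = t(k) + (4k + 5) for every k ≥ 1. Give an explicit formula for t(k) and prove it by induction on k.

Claim: t(k) = 2k^2 + 3k + 3.

Base case: t(1) = 8, and 2·1^2 + 3·1 + 3 = 8.
Assume t(j) = 2j^2 + 3j + 3.
Then t(j+1) = t(j) + (4j + 5) = (2j^2 + 3j + 3) + (4j + 5) = 2j^2 + 7j + 8,
and 2·(j+1)^2 + 3·(j+1) + 3 = 2j^2 + 7j + 8.
Hence t(k) = 2k^2 + 3k + 3 for every k ≥ 1, by induction.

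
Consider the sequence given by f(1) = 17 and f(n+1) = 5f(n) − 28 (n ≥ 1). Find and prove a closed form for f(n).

Claim: f(n) = 2·5^n + 7.

Base case: f(1) = 17, and 2·5^1 + 7 = 10 + 7 = 17.
Assume f(m) = 2·5^m + 7 for some m ≥ 1.
Then f(m+1) = 5f(m) − 28 = 5·(2·5^m + 7) − 28 = 10·5^m + 35 − 28 = 2·5^{m+1} + 7.
This completes the inductive step, so f(n) = 2·5^n + 7 for all n ≥ 1.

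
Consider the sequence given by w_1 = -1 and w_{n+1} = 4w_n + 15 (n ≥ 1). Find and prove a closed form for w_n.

Claim: w_n = 4^n − 5.

Base case: w_1 = -1, and 4^1 − 5 = 4 − 5 = -1.
Assume w_k = 4^k − 5 for some k ≥ 1.
Then w_{k+1} = 4w_k + 15 = 4·(4^k − 5) + 15 = 4^{k+1} − 20 + 15 = 4^{k+1} − 5.
By induction, w_n = 4^n − 5 for all n ≥ 1.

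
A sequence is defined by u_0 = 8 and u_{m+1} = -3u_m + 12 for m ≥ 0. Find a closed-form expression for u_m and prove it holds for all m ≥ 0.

Claim: u_m = 5·(-3)^m + 3.

Base case: u_0 = 8, and 5·(-3)^0 + 3 = 5 + 3 = 8.
Assume u_r = 5·(-3)^r + 3 for some r ≥ 0.
Then u_{r+1} = -3u_r + 12 = -3·(5·(-3)^r + 3) + 12 = -15·(-3)^r − 9 + 12 = 5·(-3)^{r+1} + 3.
By induction, u_m = 5·(-3)^m + 3 for all m ≥ 0.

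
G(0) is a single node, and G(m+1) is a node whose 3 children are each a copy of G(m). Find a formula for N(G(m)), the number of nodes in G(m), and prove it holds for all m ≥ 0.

Claim: N(G(m)) = (3^{m+1} − 1)/2.

Base case: N(G(0)) = 1, and (3^{0+1} − 1)/2 = 1.
Assume N(G(r)) = (3^{r+1} − 1)/2.
Then N(G(r+1)) = 1 + 3N(G(r)) = 1 + 3·(3^{r+1} − 1)/2 = 1 + (3^{r+2} − 3)/2 = (2 + 3^{r+2} − 3)/2 = (3^{r+2} − 1)/2.
So the formula holds for r+1, and by induction N(G(m)) = (3^{m+1} − 1)/2 for all m ≥ 0.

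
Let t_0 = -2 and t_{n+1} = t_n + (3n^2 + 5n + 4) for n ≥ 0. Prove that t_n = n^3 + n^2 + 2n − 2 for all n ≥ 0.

Base case: t_0 = -2, and 0^3 + 0^2 + 2·0 − 2 = -2.
Assume t_m = m^3 + m^2 + 2m − 2.
Then t_{m+1} = t_m + (3m^2 + 5m + 4) = (m^3 + m^2 + 2m − 2) + (3m^2 + 5m + 4) = m^3 + 4m^2 + 7m + 2,
and (m+1)^3 + (m+1)^2 + 2·(m+1) − 2 = m^3 + 4m^2 + 7m + 2.
By induction, t_n = n^3 + n^2 + 2n − 2 for all n ≥ 0.

t_n = n^3 + n^2 + 2n − 2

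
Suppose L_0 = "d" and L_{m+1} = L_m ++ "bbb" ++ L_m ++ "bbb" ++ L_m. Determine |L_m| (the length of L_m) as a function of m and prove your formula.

Claim: |L_m| = 4·3^m − 3.

Base case: |L_0| = 1, and 4·3^0 − 3 = 1.
Assume |L_j| = 4·3^j − 3.
Then |L_{j+1}| = 3|L_j| + 6 = 3(4·3^j − 3) + 6 = 4·3^{j+1} − 9 + 6 = 4·3^{j+1} − 3.
So the formula holds for j+1, and by induction |L_m| = 4·3^m − 3 for all m ≥ 0.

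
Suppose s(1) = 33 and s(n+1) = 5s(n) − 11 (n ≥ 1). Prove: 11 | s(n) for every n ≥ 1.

Base case: s(1) = 33 = 11·3, so 11 | s(1).
Assume 11 | s(r), so s(r) = 11t for some integer t.
Then s(r+1) = 5s(r) − 11 = 5·(11t) − 11 = 11(5t − 1), so 11 | s(r+1).
This completes the inductive step, so 11 | s(n) for all n ≥ 1.

11 | s(n)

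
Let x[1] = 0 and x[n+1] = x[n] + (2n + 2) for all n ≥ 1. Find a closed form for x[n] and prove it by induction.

Claim: x[n] = n^2 + n − 2.

Base case: x[1] = 0, and 1^2 + 1 − 2 = 0.
Assume x[k] = k^2 + k − 2.
Then x[k+1] = x[k] + (2k + 2) = (k^2 + k − 2) + (2k + 2) = k^2 + 3k,
and (k+1)^2 + (k+1) − 2 = k^2 + 3k.
Hence x[n] = n^2 + n − 2 for every n ≥ 1, by induction.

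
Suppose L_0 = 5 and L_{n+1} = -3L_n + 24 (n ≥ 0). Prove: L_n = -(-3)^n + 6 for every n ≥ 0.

Base case: L_0 = 5, and -(-3)^0 + 6 = -1 + 6 = 5.
Assume L_m = -(-3)^m + 6 for some m ≥ 0.
Then L_{m+1} = -3L_m + 24 = -3·(-(-3)^m + 6) + 24 = 3·(-3)^m − 18 + 24 = -(-3)^{m+1} + 6.
Hence L_n = -(-3)^n + 6 for every n ≥ 0, by induction.

L_n = -(-3)^n + 6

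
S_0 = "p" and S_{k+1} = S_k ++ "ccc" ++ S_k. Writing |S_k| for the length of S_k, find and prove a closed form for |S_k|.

Claim: |S_k| = 2^{k+2} − 3.

Base case: |S_0| = 1, and 2^{0+2} − 3 = 1.
Assume |S_j| = 2^{j+2} − 3.
Then |S_{j+1}| = |S_j| + 3 + |S_j| = 2|S_j| + 3 = 2(2^{j+2} − 3) + 3 = 2^{j+3} − 6 + 3 = 2^{j+3} − 3.
Hence |S_k| = 2^{k+2} − 3 for every k ≥ 0, by induction.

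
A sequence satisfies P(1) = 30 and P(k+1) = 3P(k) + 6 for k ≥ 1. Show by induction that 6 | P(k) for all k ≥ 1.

Base case: P(1) = 30 = 6·5, so 6 | P(1).
Assume 6 | P(j), so P(j) = 6t for some integer t.
Then P(j+1) = 3P(j) + 6 = 3·(6t) + 6 = 6(3t + 1), so 6 | P(j+1).
This completes the inductive step, so 6 | P(k) for all k ≥ 1.

6 | P(k)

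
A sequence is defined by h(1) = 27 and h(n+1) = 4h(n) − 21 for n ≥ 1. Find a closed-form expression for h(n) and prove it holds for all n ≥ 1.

Claim: h(n) = 5·4^n + 7.

Base case: h(1) = 27, and 5·4^1 + 7 = 20 + 7 = 27.
Assume h(k) = 5·4^k + 7 for some k ≥ 1.
Then h(k+1) = 4h(k) − 21 = 4·(5·4^k + 7) − 21 = 20·4^k + 28 − 21 = 5·4^{k+1} + 7.
This completes the inductive step, so h(n) = 5·4^n + 7 for all n ≥ 1.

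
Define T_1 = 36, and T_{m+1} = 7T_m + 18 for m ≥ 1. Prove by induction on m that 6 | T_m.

Base case: T_1 = 36 = 6·6, so 6 | T_1.
Assume 6 | T_k, so T_k = 6t for some integer t.
Then T_{k+1} = 7T_k + 18 = 7·(6t) + 18 = 6(7t + 3), so 6 | T_{k+1}.
By induction, 6 | T_m for all m ≥ 1.

6 | T_m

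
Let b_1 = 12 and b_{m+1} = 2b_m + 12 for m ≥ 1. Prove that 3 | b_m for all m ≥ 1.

Base case: b_1 = 12 = 3·4, so 3 | b_1.
Assume 3 | b_k, so b_k = 3t for some integer t.
Then b_{k+1} = 2b_k + 12 = 2·(3t) + 12 = 3(2t + 4), so 3 | b_{k+1}.
By induction, 3 | b_m for all m ≥ 1.

3 | b_m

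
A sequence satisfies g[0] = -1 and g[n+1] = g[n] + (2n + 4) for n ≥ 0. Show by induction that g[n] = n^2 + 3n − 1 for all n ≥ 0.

Base case: g[0] = -1, and 0^2 + 3·0 − 1 = -1.
Assume g[k] = k^2 + 3k − 1.
Then g[k+1] = g[k] + (2k + 4) = (k^2 + 3k − 1) + (2k + 4) = k^2 + 5k + 3,
and (k+1)^2 + 3·(k+1) − 1 = k^2 + 5k + 3.
This completes the inductive step, so g[n] = n^2 + 3n − 1 for all n ≥ 0.

g[n] = n^2 + 3n − 1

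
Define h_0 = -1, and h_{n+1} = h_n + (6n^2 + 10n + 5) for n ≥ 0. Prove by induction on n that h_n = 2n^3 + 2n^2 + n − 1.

Base case: h_0 = -1, and 2·0^3 + 2·0^2 + 0 − 1 = -1.
Assume h_j = 2j^3 + 2j^2 + j − 1.
Then h_{j+1} = h_j + (6j^2 + 10j + 5) = (2j^3 + 2j^2 + j − 1) + (6j^2 + 10j + 5) = 2j^3 + 8j^2 + 11j + 4,
and 2·(j+1)^3 + 2·(j+1)^2 + (j+1) − 1 = 2j^3 + 8j^2 + 11j + 4.
By induction, h_n = 2n^3 + 2n^2 + n − 1 for all n ≥ 0.

h_n = 2n^3 + 2n^2 + n − 1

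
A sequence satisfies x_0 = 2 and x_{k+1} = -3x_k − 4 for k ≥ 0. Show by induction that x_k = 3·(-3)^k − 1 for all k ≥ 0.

Base case: x_0 = 2, and 3·(-3)^0 − 1 = 3 − 1 = 2.
Assume x_j = 3·(-3)^j − 1 for some j ≥ 0.
Then x_{j+1} = -3x_j − 4 = -3·(3·(-3)^j − 1) − 4 = -9·(-3)^j + 3 − 4 = 3·(-3)^{j+1} − 1.
This completes the inductive step, so x_k = 3·(-3)^k − 1 for all k ≥ 0.

x_k = 3·(-3)^k − 1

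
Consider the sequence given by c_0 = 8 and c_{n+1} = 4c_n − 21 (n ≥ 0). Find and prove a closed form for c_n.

Claim: c_n = 4^n + 7.

Base case: c_0 = 8, and 4^0 + 7 = 1 + 7 = 8.
Assume c_r = 4^r + 7 for some r ≥ 0.
Then c_{r+1} = 4c_r − 21 = 4·(4^r + 7) − 21 = 4^{r+1} + 28 − 21 = 4^{r+1} + 7.
So the formula holds for r+1, and by induction c_n = 4^n + 7 for all n ≥ 0.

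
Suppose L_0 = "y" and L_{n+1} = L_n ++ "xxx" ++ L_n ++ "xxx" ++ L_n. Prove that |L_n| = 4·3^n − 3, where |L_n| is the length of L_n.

Base case: |L_0| = 1, and 4·3^0 − 3 = 1.
Assume |L_r| = 4·3^r − 3.
Then |L_{r+1}| = 3|L_r| + 6 = 3(4·3^r − 3) + 6 = 4·3^{r+1} − 9 + 6 = 4·3^{r+1} − 3.
Hence |L_n| = 4·3^n − 3 for every n ≥ 0, by induction.

|L_n| = 4·3^n − 3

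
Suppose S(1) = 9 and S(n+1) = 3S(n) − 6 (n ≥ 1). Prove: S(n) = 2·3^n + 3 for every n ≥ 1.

Base case: S(1) = 9, and 2·3^1 + 3 = 6 + 3 = 9.
Assume S(k) = 2·3^k + 3 for some k ≥ 1.
Then S(k+1) = 3S(k) − 6 = 3·(2·3^k + 3) − 6 = 6·3^k + 9 − 6 = 2·3^{k+1} + 3.
So the formula holds for k+1, and by induction S(n) = 2·3^n + 3 for all n ≥ 1.

S(n) = 2·3^n + 3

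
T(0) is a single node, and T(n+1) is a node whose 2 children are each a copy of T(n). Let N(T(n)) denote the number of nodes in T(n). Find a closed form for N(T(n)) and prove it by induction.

Claim: N(T(n)) = 2^{n+1} − 1.

Base case: N(T(0)) = 1, and 2^{0+1} − 1 = 1.
Assume N(T(j)) = 2^{j+1} − 1.
Then N(T(j+1)) = 1 + 2N(T(j)) = 1 + 2(2^{j+1} − 1) = 2^{j+2} − 2 + 1 = 2^{j+2} − 1.
Hence N(T(n)) = 2^{n+1} − 1 for every n ≥ 0, by induction.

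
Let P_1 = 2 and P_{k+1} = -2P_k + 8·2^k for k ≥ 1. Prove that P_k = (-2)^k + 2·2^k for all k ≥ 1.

Base case: P_1 = 2, and (-2)^1 + 2·2^1 = -2 + 4 = 2.
Assume P_m = (-2)^m + 2·2^m for some m ≥ 1.
Then P_{m+1} = -2P_m + 8·2^m = -2·((-2)^m + 2·2^m) + 8·2^m = (-2)^{m+1} − 4·2^m + 8·2^m = (-2)^{m+1} + 4·2^m = (-2)^{m+1} + 2·2^{m+1}.
So the formula holds for m+1, and by induction P_k = (-2)^k + 2·2^k for all k ≥ 1.

P_k = (-2)^k + 2·2^k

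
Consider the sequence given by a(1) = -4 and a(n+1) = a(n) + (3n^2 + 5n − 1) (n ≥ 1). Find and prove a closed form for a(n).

Claim: a(n) = n^3 + n^2 − 3n − 3.

Base case: a(1) = -4, and 1^3 + 1^2 − 3·1 − 3 = -4.
Assume a(r) = r^3 + r^2 − 3r − 3.
Then a(r+1) = a(r) + (3r^2 + 5r − 1) = (r^3 + r^2 − 3r − 3) + (3r^2 + 5r − 1) = r^3 + 4r^2 + 2r − 4,
and (r+1)^3 + (r+1)^2 − 3·(r+1) − 3 = r^3 + 4r^2 + 2r − 4.
By induction, a(n) = n^3 + n^2 − 3n − 3 for all n ≥ 1.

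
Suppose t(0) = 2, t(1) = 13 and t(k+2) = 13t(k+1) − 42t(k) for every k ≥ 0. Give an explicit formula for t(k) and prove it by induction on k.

Claim: t(k) = 6^k + 7^k.

Base cases: t(0) = 2 and 6^0 + 7^0 = 2; t(1) = 13 and 6^1 + 7^1 = 13.
Assume t(i) = 6^i + 7^i for all 0 ≤ i ≤ j, where j ≥ 1.
Then t(j+1) = 13t(j) − 42t(j−1) = 13·(6^j + 7^j) − 42·(6^{j−1} + 7^{j−1}) = (13·6 − 42)6^{j−1} + (13·7 − 42)7^{j−1} = 36·6^{j−1} + 49·7^{j−1} = 6^{j+1} + 7^{j+1}.
By strong induction, t(k) = 6^k + 7^k for all k ≥ 0.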